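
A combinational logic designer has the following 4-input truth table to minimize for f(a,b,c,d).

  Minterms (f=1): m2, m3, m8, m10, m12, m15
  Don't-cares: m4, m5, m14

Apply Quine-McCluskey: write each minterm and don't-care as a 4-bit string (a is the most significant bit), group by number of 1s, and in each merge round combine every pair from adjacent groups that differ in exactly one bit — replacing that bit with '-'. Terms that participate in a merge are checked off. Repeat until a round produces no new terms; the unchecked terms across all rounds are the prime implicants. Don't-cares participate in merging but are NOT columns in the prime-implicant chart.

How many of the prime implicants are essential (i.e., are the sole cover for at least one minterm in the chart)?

[col 0] 0010*, 0011*, 0100*, 0101*, 1000*, 1010*, 1100*, 1110*, 1111*
[col 1] -010, -100, 001-, 010-, 1-00*, 1-10*, 10-0*, 11-0*, 111-
[col 2] 1--0
Prime implicants: -010, -100, 001-, 010-, 1--0, 111-
PI chart (minterm → PIs covering it):
  2 | -010,001-
  3 | 001-  (sole → essential)
  8 | 1--0  (sole → essential)
  10 | -010,1--0
  12 | -100,1--0
  15 | 111-  (sole → essential)
Essential prime implicants: 001-, 1--0, 111-

3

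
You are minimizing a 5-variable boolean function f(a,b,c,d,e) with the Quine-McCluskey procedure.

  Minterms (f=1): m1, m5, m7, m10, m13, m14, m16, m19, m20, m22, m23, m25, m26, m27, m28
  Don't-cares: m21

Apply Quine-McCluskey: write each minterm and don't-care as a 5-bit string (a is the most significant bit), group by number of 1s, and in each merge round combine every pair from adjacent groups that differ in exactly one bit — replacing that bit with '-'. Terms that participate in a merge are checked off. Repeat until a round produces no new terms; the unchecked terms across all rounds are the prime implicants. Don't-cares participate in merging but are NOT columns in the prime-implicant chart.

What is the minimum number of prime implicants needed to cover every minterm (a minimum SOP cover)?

size-2^0 implicants → 00001(✓)  00101(✓)  00111(✓)  01010(✓)  01101(✓)  01110(✓)  10000(✓)  10011(✓)  10100(✓)  10101(✓)  10110(✓)  10111(✓)  11001(✓)  11010(✓)  11011(✓)  11100(✓)
size-2^1 implicants → -0101(✓)  -0111(✓)  -1010  0-101  00-01  001-1(✓)  01-10  1-011  1-100  10-00  10-11  101-0(✓)  101-1(✓)  1010-(✓)  1011-(✓)  110-1  1101-
size-2^2 implicants → -01-1  101--
Unchecked terms (primes): -01-1, -1010, 0-101, 00-01, 01-10, 1-011, 1-100, 10-00, 10-11, 101--, 110-1, 1101-
Minterm coverage:
  m1 ⊆ 00-01 [E]
  m5 ⊆ -01-1,0-101,00-01
  m7 ⊆ -01-1 [E]
  m10 ⊆ -1010,01-10
  m13 ⊆ 0-101 [E]
  m14 ⊆ 01-10 [E]
  m16 ⊆ 10-00 [E]
  m19 ⊆ 1-011,10-11
  m20 ⊆ 1-100,10-00,101--
  m22 ⊆ 101-- [E]
  m23 ⊆ -01-1,10-11,101--
  m25 ⊆ 110-1 [E]
  m26 ⊆ -1010,1101-
  m27 ⊆ 1-011,110-1,1101-
  m28 ⊆ 1-100 [E]
E = {-01-1, 0-101, 00-01, 01-10, 1-100, 10-00, 101--, 110-1}
Petrick residual → -1010, 1-011
Cover = b'ce + bc'de' + a'cd'e + a'b'd'e + a'bde' + ac'de + acd'e' + ab'd'e' + ab'c + abc'e  |cover|=10

10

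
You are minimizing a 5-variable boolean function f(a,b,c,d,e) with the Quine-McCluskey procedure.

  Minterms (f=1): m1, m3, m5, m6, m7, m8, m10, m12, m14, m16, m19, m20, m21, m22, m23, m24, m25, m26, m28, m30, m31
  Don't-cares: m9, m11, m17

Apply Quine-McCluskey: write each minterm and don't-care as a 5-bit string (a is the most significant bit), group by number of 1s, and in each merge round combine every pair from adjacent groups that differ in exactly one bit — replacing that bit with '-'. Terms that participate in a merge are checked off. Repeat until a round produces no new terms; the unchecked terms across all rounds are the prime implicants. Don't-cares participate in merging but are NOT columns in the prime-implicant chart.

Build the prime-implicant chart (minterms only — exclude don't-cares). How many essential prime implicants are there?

3

size-2^0 implicants → 00001(✓)  00011(✓)  00101(✓)  00110(✓)  00111(✓)  01000(✓)  01001(✓)  01010(✓)  01011(✓)  01100(✓)  01110(✓)  10000(✓)  10001(✓)  10011(✓)  10100(✓)  10101(✓)  10110(✓)  10111(✓)  11000(✓)  11001(✓)  11010(✓)  11100(✓)  11110(✓)  11111(✓)
size-2^1 implicants → -0001(✓)  -0011(✓)  -0101(✓)  -0110(✓)  -0111(✓)  -1000(✓)  -1001(✓)  -1010(✓)  -1100(✓)  -1110(✓)  0-001(✓)  0-011(✓)  0-110(✓)  00-01(✓)  00-11(✓)  000-1(✓)  001-1(✓)  0011-(✓)  01-00(✓)  01-10(✓)  010-0(✓)  010-1(✓)  0100-(✓)  0101-(✓)  011-0(✓)  1-000(✓)  1-001(✓)  1-100(✓)  1-110(✓)  1-111(✓)  10-00(✓)  10-01(✓)  10-11(✓)  100-1(✓)  1000-(✓)  101-0(✓)  101-1(✓)  1010-(✓)  1011-(✓)  11-00(✓)  11-10(✓)  110-0(✓)  1100-(✓)  111-0(✓)  1111-(✓)
size-2^2 implicants → --001  --110  -0-01(✓)  -0-11(✓)  -00-1(✓)  -01-1(✓)  -011-  -1-00(✓)  -1-10(✓)  -10-0(✓)  -100-  -11-0(✓)  0-0-1  00--1(✓)  01--0(✓)  010--  1--00  1-00-  1-1-0  1-11-  10--1(✓)  10-0-  101--  11--0(✓)
size-2^3 implicants → -0--1  -1--0
Unchecked terms (primes): --001, --110, -0--1, -011-, -1--0, -100-, 0-0-1, 010--, 1--00, 1-00-, 1-1-0, 1-11-, 10-0-, 101--
Minterm coverage:
  m1 ⊆ --001,-0--1,0-0-1
  m3 ⊆ -0--1,0-0-1
  m5 ⊆ -0--1 [E]
  m6 ⊆ --110,-011-
  m7 ⊆ -0--1,-011-
  m8 ⊆ -1--0,-100-,010--
  m10 ⊆ -1--0,010--
  m12 ⊆ -1--0 [E]
  m14 ⊆ --110,-1--0
  m16 ⊆ 1--00,1-00-,10-0-
  m19 ⊆ -0--1 [E]
  m20 ⊆ 1--00,1-1-0,10-0-,101--
  m21 ⊆ -0--1,10-0-,101--
  m22 ⊆ --110,-011-,1-1-0,1-11-,101--
  m23 ⊆ -0--1,-011-,1-11-,101--
  m24 ⊆ -1--0,-100-,1--00,1-00-
  m25 ⊆ --001,-100-,1-00-
  m26 ⊆ -1--0 [E]
  m28 ⊆ -1--0,1--00,1-1-0
  m30 ⊆ --110,-1--0,1-1-0,1-11-
  m31 ⊆ 1-11- [E]
E = {-0--1, -1--0, 1-11-}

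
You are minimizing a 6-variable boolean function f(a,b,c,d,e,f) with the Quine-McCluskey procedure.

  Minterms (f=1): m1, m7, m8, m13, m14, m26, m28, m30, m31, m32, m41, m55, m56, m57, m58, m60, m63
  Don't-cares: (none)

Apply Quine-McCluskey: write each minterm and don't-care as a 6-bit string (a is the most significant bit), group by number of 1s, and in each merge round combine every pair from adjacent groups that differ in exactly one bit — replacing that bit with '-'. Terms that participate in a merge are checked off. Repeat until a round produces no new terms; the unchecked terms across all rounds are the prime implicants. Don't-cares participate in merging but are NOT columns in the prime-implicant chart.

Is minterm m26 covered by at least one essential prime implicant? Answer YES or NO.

NO

[col 0] 000001, 000111, 001000, 001101, 001110*, 011010*, 011100*, 011110*, 011111*, 100000, 101001*, 110111*, 111000*, 111001*, 111010*, 111100*, 111111*
[col 1] -11010, -11100, -11111, 0-1110, 011-10, 0111-0, 01111-, 1-1001, 11-111, 111-00, 1110-0, 11100-
Prime implicants: -11010, -11100, -11111, 0-1110, 000001, 000111, 001000, 001101, 011-10, 0111-0, 01111-, 1-1001, 100000, 11-111, 111-00, 1110-0, 11100-
PI chart (minterm → PIs covering it):
  1 | 000001  (sole → essential)
  7 | 000111  (sole → essential)
  8 | 001000  (sole → essential)
  13 | 001101  (sole → essential)
  14 | 0-1110  (sole → essential)
  26 | -11010,011-10
  28 | -11100,0111-0
  30 | 0-1110,011-10,0111-0,01111-
  31 | -11111,01111-
  32 | 100000  (sole → essential)
  41 | 1-1001  (sole → essential)
  55 | 11-111  (sole → essential)
  56 | 111-00,1110-0,11100-
  57 | 1-1001,11100-
  58 | -11010,1110-0
  60 | -11100,111-00
  63 | -11111,11-111
Essential prime implicants: 0-1110, 000001, 000111, 001000, 001101, 1-1001, 100000, 11-111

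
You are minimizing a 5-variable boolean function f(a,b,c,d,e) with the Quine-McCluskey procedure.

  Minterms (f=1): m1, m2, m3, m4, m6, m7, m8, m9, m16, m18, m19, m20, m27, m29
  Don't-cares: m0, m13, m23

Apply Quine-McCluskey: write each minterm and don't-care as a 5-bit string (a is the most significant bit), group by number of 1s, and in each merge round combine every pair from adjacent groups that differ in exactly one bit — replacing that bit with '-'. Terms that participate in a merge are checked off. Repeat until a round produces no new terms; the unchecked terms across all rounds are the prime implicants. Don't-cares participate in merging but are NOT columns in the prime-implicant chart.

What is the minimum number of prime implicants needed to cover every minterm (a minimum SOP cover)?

size-2^0 implicants → 00000(✓)  00001(✓)  00010(✓)  00011(✓)  00100(✓)  00110(✓)  00111(✓)  01000(✓)  01001(✓)  01101(✓)  10000(✓)  10010(✓)  10011(✓)  10100(✓)  10111(✓)  11011(✓)  11101(✓)
size-2^1 implicants → -0000(✓)  -0010(✓)  -0011(✓)  -0100(✓)  -0111(✓)  -1101  0-000(✓)  0-001(✓)  00-00(✓)  00-10(✓)  00-11(✓)  000-0(✓)  000-1(✓)  0000-(✓)  0001-(✓)  001-0(✓)  0011-(✓)  01-01  0100-(✓)  1-011  10-00(✓)  10-11(✓)  100-0(✓)  1001-(✓)
size-2^2 implicants → -0-00  -0-11  -00-0  -001-  0-00-  00--0  00-1-  000--
Unchecked terms (primes): -0-00, -0-11, -00-0, -001-, -1101, 0-00-, 00--0, 00-1-, 000--, 01-01, 1-011
Minterm coverage:
  m1 ⊆ 0-00-,000--
  m2 ⊆ -00-0,-001-,00--0,00-1-,000--
  m3 ⊆ -0-11,-001-,00-1-,000--
  m4 ⊆ -0-00,00--0
  m6 ⊆ 00--0,00-1-
  m7 ⊆ -0-11,00-1-
  m8 ⊆ 0-00- [E]
  m9 ⊆ 0-00-,01-01
  m16 ⊆ -0-00,-00-0
  m18 ⊆ -00-0,-001-
  m19 ⊆ -0-11,-001-,1-011
  m20 ⊆ -0-00 [E]
  m27 ⊆ 1-011 [E]
  m29 ⊆ -1101 [E]
E = {-0-00, -1101, 0-00-, 1-011}
Petrick residual → -00-0, 00-1-
Cover = b'd'e' + b'c'e' + bcd'e + a'c'd' + a'b'd + ac'de  |cover|=6

6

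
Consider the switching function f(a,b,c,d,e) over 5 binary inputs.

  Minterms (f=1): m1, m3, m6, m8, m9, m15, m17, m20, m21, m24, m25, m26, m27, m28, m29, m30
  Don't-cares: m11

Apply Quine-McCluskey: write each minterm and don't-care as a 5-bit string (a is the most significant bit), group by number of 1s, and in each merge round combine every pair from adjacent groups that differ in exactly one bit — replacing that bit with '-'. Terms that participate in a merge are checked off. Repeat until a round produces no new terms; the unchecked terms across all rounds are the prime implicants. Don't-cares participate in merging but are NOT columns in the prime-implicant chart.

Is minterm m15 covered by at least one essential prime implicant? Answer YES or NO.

YES

Round 0: 00001✓ 00011✓ 00110 01000✓ 01001✓ 01011✓ 01111✓ 10001✓ 10100✓ 10101✓ 11000✓ 11001✓ 11010✓ 11011✓ 11100✓ 11101✓ 11110✓
Round 1: -0001✓ -1000✓ -1001✓ -1011✓ 0-001✓ 0-011✓ 000-1✓ 01-11 010-1✓ 0100-✓ 1-001✓ 1-100✓ 1-101✓ 10-01✓ 1010-✓ 11-00✓ 11-01✓ 11-10✓ 110-0✓ 110-1✓ 1100-✓ 1101-✓ 111-0✓ 1110-✓
Round 2: --001 -10-1 -100- 0-0-1 1--01 1-10- 11--0 11-0- 110--
PIs = {--001, -10-1, -100-, 0-0-1, 00110, 01-11, 1--01, 1-10-, 11--0, 11-0-, 110--}
Coverage chart:
  m1: --001,0-0-1
  m3: 0-0-1 ←essential
  m6: 00110 ←essential
  m8: -100- ←essential
  m9: --001,-10-1,-100-,0-0-1
  m15: 01-11 ←essential
  m17: --001,1--01
  m20: 1-10- ←essential
  m21: 1--01,1-10-
  m24: -100-,11--0,11-0-,110--
  m25: --001,-10-1,-100-,1--01,11-0-,110--
  m26: 11--0,110--
  m27: -10-1,110--
  m28: 1-10-,11--0,11-0-
  m29: 1--01,1-10-,11-0-
  m30: 11--0 ←essential
Essential: -100-, 0-0-1, 00110, 01-11, 1-10-, 11--0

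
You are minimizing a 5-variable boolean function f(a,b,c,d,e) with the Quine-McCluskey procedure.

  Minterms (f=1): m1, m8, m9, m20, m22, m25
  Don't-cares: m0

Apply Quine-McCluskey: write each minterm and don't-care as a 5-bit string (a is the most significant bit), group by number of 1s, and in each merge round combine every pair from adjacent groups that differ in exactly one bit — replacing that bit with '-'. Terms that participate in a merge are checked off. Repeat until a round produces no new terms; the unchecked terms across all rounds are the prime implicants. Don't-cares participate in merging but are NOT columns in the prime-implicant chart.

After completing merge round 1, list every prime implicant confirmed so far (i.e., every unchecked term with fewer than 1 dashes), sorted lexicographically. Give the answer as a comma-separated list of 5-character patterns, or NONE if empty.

Round 0: 00000✓ 00001✓ 01000✓ 01001✓ 10100✓ 10110✓ 11001✓
Round 1: -1001 0-000✓ 0-001✓ 0000-✓ 0100-✓ 101-0
Round 2: 0-00-
PIs = {-1001, 0-00-, 101-0}

NONE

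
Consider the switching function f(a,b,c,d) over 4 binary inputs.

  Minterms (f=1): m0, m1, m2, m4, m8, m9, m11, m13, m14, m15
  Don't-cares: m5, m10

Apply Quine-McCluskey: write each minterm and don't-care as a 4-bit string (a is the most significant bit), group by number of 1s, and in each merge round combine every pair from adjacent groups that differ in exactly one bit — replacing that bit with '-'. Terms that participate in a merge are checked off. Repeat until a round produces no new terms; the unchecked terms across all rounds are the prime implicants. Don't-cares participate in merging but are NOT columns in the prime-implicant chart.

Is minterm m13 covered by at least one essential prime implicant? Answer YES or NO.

[col 0] 0000*, 0001*, 0010*, 0100*, 0101*, 1000*, 1001*, 1010*, 1011*, 1101*, 1110*, 1111*
[col 1] -000*, -001*, -010*, -101*, 0-00*, 0-01*, 00-0*, 000-*, 010-*, 1-01*, 1-10*, 1-11*, 10-0*, 10-1*, 100-*, 101-*, 11-1*, 111-*
[col 2] --01, -0-0, -00-, 0-0-, 1--1, 1-1-, 10--
Prime implicants: --01, -0-0, -00-, 0-0-, 1--1, 1-1-, 10--
PI chart (minterm → PIs covering it):
  0 | -0-0,-00-,0-0-
  1 | --01,-00-,0-0-
  2 | -0-0  (sole → essential)
  4 | 0-0-  (sole → essential)
  8 | -0-0,-00-,10--
  9 | --01,-00-,1--1,10--
  11 | 1--1,1-1-,10--
  13 | --01,1--1
  14 | 1-1-  (sole → essential)
  15 | 1--1,1-1-
Essential prime implicants: -0-0, 0-0-, 1-1-

NO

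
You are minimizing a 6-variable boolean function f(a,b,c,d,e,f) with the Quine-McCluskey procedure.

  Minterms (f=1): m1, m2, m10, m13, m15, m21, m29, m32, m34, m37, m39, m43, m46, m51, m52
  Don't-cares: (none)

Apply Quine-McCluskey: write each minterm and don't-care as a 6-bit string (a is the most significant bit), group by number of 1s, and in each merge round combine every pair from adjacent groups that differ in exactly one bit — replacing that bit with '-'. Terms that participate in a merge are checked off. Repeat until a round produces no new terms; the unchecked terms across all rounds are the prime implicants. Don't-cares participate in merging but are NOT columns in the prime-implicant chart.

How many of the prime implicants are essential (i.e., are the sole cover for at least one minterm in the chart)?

[col 0] 000001, 000010*, 001010*, 001101*, 001111*, 010101*, 011101*, 100000*, 100010*, 100101*, 100111*, 101011, 101110, 110011, 110100
[col 1] -00010, 0-1101, 00-010, 0011-1, 01-101, 1000-0, 1001-1
Prime implicants: -00010, 0-1101, 00-010, 000001, 0011-1, 01-101, 1000-0, 1001-1, 101011, 101110, 110011, 110100
PI chart (minterm → PIs covering it):
  1 | 000001  (sole → essential)
  2 | -00010,00-010
  10 | 00-010  (sole → essential)
  13 | 0-1101,0011-1
  15 | 0011-1  (sole → essential)
  21 | 01-101  (sole → essential)
  29 | 0-1101,01-101
  32 | 1000-0  (sole → essential)
  34 | -00010,1000-0
  37 | 1001-1  (sole → essential)
  39 | 1001-1  (sole → essential)
  43 | 101011  (sole → essential)
  46 | 101110  (sole → essential)
  51 | 110011  (sole → essential)
  52 | 110100  (sole → essential)
Essential prime implicants: 00-010, 000001, 0011-1, 01-101, 1000-0, 1001-1, 101011, 101110, 110011, 110100

10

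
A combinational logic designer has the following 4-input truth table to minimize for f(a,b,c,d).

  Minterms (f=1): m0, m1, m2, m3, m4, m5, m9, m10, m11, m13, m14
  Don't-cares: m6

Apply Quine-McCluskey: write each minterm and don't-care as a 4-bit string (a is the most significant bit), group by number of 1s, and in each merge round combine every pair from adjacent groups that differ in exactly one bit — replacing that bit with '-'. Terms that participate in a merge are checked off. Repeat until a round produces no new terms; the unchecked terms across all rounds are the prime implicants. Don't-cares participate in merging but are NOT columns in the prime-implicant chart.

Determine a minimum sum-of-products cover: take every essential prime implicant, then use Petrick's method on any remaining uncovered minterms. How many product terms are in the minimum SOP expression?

4

size-2^0 implicants → 0000(✓)  0001(✓)  0010(✓)  0011(✓)  0100(✓)  0101(✓)  0110(✓)  1001(✓)  1010(✓)  1011(✓)  1101(✓)  1110(✓)
size-2^1 implicants → -001(✓)  -010(✓)  -011(✓)  -101(✓)  -110(✓)  0-00(✓)  0-01(✓)  0-10(✓)  00-0(✓)  00-1(✓)  000-(✓)  001-(✓)  01-0(✓)  010-(✓)  1-01(✓)  1-10(✓)  10-1(✓)  101-(✓)
size-2^2 implicants → --01  --10  -0-1  -01-  0--0  0-0-  00--
Unchecked terms (primes): --01, --10, -0-1, -01-, 0--0, 0-0-, 00--
Minterm coverage:
  m0 ⊆ 0--0,0-0-,00--
  m1 ⊆ --01,-0-1,0-0-,00--
  m2 ⊆ --10,-01-,0--0,00--
  m3 ⊆ -0-1,-01-,00--
  m4 ⊆ 0--0,0-0-
  m5 ⊆ --01,0-0-
  m9 ⊆ --01,-0-1
  m10 ⊆ --10,-01-
  m11 ⊆ -0-1,-01-
  m13 ⊆ --01 [E]
  m14 ⊆ --10 [E]
E = {--01, --10}
Petrick residual → -0-1, 0--0
Cover = c'd + cd' + b'd + a'd'  |cover|=4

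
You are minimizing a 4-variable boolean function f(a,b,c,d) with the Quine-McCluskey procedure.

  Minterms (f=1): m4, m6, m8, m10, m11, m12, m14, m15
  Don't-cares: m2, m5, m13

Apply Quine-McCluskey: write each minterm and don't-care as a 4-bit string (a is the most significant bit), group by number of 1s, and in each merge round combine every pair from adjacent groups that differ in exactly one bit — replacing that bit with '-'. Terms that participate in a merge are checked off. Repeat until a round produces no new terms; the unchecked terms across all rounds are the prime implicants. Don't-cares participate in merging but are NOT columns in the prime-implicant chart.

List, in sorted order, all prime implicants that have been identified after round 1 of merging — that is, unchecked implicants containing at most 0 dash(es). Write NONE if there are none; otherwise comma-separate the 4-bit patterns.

NONE

size-2^0 implicants → 0010(✓)  0100(✓)  0101(✓)  0110(✓)  1000(✓)  1010(✓)  1011(✓)  1100(✓)  1101(✓)  1110(✓)  1111(✓)
size-2^1 implicants → -010(✓)  -100(✓)  -101(✓)  -110(✓)  0-10(✓)  01-0(✓)  010-(✓)  1-00(✓)  1-10(✓)  1-11(✓)  10-0(✓)  101-(✓)  11-0(✓)  11-1(✓)  110-(✓)  111-(✓)
size-2^2 implicants → --10  -1-0  -10-  1--0  1-1-  11--
Unchecked terms (primes): --10, -1-0, -10-, 1--0, 1-1-, 11--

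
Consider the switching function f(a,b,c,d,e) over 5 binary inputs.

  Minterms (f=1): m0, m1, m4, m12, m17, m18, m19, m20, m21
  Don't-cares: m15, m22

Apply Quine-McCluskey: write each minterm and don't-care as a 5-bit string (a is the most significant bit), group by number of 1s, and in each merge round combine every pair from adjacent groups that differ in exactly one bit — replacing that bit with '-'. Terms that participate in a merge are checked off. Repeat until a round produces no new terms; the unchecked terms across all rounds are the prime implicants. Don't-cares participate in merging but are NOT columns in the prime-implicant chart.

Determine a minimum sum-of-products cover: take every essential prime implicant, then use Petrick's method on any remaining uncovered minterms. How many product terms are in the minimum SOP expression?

5

Round 0: 00000✓ 00001✓ 00100✓ 01100✓ 01111 10001✓ 10010✓ 10011✓ 10100✓ 10101✓ 10110✓
Round 1: -0001 -0100 0-100 00-00 0000- 10-01 10-10 100-1 1001- 101-0 1010-
PIs = {-0001, -0100, 0-100, 00-00, 0000-, 01111, 10-01, 10-10, 100-1, 1001-, 101-0, 1010-}
Coverage chart:
  m0: 00-00,0000-
  m1: -0001,0000-
  m4: -0100,0-100,00-00
  m12: 0-100 ←essential
  m17: -0001,10-01,100-1
  m18: 10-10,1001-
  m19: 100-1,1001-
  m20: -0100,101-0,1010-
  m21: 10-01,1010-
Essential: 0-100
Petrick residual → -0001, 00-00, 1001-, 1010-
Min cover (5 terms): b'c'd'e + a'cd'e' + a'b'd'e' + ab'c'd + ab'cd'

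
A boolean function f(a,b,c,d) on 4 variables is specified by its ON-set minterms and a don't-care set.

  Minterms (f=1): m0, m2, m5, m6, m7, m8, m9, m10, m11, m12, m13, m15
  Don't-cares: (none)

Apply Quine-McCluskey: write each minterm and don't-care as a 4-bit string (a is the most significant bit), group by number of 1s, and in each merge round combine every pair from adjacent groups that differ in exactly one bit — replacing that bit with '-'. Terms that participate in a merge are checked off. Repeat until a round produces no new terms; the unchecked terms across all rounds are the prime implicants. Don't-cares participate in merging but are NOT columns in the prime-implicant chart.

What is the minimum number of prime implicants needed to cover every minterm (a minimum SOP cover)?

[col 0] 0000*, 0010*, 0101*, 0110*, 0111*, 1000*, 1001*, 1010*, 1011*, 1100*, 1101*, 1111*
[col 1] -000*, -010*, -101*, -111*, 0-10, 00-0*, 01-1*, 011-, 1-00*, 1-01*, 1-11*, 10-0*, 10-1*, 100-*, 101-*, 11-1*, 110-*
[col 2] -0-0, -1-1, 1--1, 1-0-, 10--
Prime implicants: -0-0, -1-1, 0-10, 011-, 1--1, 1-0-, 10--
PI chart (minterm → PIs covering it):
  0 | -0-0  (sole → essential)
  2 | -0-0,0-10
  5 | -1-1  (sole → essential)
  6 | 0-10,011-
  7 | -1-1,011-
  8 | -0-0,1-0-,10--
  9 | 1--1,1-0-,10--
  10 | -0-0,10--
  11 | 1--1,10--
  12 | 1-0-  (sole → essential)
  13 | -1-1,1--1,1-0-
  15 | -1-1,1--1
Essential prime implicants: -0-0, -1-1, 1-0-
Petrick residual → 0-10, 1--1
Minimum SOP uses 5 PIs: b'd' + bd + a'cd' + ad + ac'

5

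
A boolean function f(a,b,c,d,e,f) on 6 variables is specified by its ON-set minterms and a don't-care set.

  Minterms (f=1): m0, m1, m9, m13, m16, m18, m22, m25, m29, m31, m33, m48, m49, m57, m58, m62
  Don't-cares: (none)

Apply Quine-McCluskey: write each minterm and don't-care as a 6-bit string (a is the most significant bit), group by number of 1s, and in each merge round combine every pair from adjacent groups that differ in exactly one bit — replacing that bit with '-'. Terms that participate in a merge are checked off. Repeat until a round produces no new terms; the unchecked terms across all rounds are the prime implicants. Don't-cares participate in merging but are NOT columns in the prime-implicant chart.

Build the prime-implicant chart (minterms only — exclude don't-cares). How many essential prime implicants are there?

Round 0: 000000✓ 000001✓ 001001✓ 001101✓ 010000✓ 010010✓ 010110✓ 011001✓ 011101✓ 011111✓ 100001✓ 110000✓ 110001✓ 111001✓ 111010✓ 111110✓
Round 1: -00001 -10000 -11001 0-0000 0-1001✓ 0-1101✓ 00-001 00000- 001-01✓ 010-10 0100-0 011-01✓ 0111-1 1-0001 11-001 11000- 111-10
Round 2: 0-1-01
PIs = {-00001, -10000, -11001, 0-0000, 0-1-01, 00-001, 00000-, 010-10, 0100-0, 0111-1, 1-0001, 11-001, 11000-, 111-10}
Coverage chart:
  m0: 0-0000,00000-
  m1: -00001,00-001,00000-
  m9: 0-1-01,00-001
  m13: 0-1-01 ←essential
  m16: -10000,0-0000,0100-0
  m18: 010-10,0100-0
  m22: 010-10 ←essential
  m25: -11001,0-1-01
  m29: 0-1-01,0111-1
  m31: 0111-1 ←essential
  m33: -00001,1-0001
  m48: -10000,11000-
  m49: 1-0001,11-001,11000-
  m57: -11001,11-001
  m58: 111-10 ←essential
  m62: 111-10 ←essential
Essential: 0-1-01, 010-10, 0111-1, 111-10

4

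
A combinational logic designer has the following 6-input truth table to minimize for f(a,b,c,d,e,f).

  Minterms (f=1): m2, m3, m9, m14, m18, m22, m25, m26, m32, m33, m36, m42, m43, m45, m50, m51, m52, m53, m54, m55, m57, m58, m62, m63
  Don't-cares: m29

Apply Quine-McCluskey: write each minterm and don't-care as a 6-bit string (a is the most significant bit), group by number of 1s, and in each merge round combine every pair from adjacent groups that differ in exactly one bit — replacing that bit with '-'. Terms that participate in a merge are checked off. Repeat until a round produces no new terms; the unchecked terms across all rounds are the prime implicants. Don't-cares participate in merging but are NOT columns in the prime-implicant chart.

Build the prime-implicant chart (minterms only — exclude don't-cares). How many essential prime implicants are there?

12

[col 0] 000010*, 000011*, 001001*, 001110, 010010*, 010110*, 011001*, 011010*, 011101*, 100000*, 100001*, 100100*, 101010*, 101011*, 101101, 110010*, 110011*, 110100*, 110101*, 110110*, 110111*, 111001*, 111010*, 111110*, 111111*
[col 1] -10010*, -10110*, -11001, -11010*, 0-0010, 0-1001, 00001-, 01-010*, 010-10*, 011-01, 1-0100, 1-1010, 100-00, 10000-, 10101-, 11-010*, 11-110*, 11-111*, 110-10*, 110-11*, 11001-*, 1101-0*, 1101-1*, 11010-*, 11011-*, 111-10*, 11111-*
[col 2] -1-010, -10-10, 11--10, 11-11-, 110-1-, 1101--
Prime implicants: -1-010, -10-10, -11001, 0-0010, 0-1001, 00001-, 001110, 011-01, 1-0100, 1-1010, 100-00, 10000-, 10101-, 101101, 11--10, 11-11-, 110-1-, 1101--
PI chart (minterm → PIs covering it):
  2 | 0-0010,00001-
  3 | 00001-  (sole → essential)
  9 | 0-1001  (sole → essential)
  14 | 001110  (sole → essential)
  18 | -1-010,-10-10,0-0010
  22 | -10-10  (sole → essential)
  25 | -11001,0-1001,011-01
  26 | -1-010  (sole → essential)
  32 | 100-00,10000-
  33 | 10000-  (sole → essential)
  36 | 1-0100,100-00
  42 | 1-1010,10101-
  43 | 10101-  (sole → essential)
  45 | 101101  (sole → essential)
  50 | -1-010,-10-10,11--10,110-1-
  51 | 110-1-  (sole → essential)
  52 | 1-0100,1101--
  53 | 1101--  (sole → essential)
  54 | -10-10,11--10,11-11-,110-1-,1101--
  55 | 11-11-,110-1-,1101--
  57 | -11001  (sole → essential)
  58 | -1-010,1-1010,11--10
  62 | 11--10,11-11-
  63 | 11-11-  (sole → essential)
Essential prime implicants: -1-010, -10-10, -11001, 0-1001, 00001-, 001110, 10000-, 10101-, 101101, 11-11-, 110-1-, 1101--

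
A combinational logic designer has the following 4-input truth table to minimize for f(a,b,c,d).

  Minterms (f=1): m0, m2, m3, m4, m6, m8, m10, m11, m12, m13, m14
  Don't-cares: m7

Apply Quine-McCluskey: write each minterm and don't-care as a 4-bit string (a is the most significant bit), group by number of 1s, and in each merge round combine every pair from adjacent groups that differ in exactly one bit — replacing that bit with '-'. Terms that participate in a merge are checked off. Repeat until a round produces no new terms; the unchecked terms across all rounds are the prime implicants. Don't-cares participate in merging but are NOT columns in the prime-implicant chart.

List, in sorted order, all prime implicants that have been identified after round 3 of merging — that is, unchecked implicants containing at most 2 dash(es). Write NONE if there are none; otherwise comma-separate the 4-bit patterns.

-01-, 0-1-, 110-

Round 0: 0000✓ 0010✓ 0011✓ 0100✓ 0110✓ 0111✓ 1000✓ 1010✓ 1011✓ 1100✓ 1101✓ 1110✓
Round 1: -000✓ -010✓ -011✓ -100✓ -110✓ 0-00✓ 0-10✓ 0-11✓ 00-0✓ 001-✓ 01-0✓ 011-✓ 1-00✓ 1-10✓ 10-0✓ 101-✓ 11-0✓ 110-
Round 2: --00✓ --10✓ -0-0✓ -01- -1-0✓ 0--0✓ 0-1- 1--0✓
Round 3: ---0
PIs = {---0, -01-, 0-1-, 110-}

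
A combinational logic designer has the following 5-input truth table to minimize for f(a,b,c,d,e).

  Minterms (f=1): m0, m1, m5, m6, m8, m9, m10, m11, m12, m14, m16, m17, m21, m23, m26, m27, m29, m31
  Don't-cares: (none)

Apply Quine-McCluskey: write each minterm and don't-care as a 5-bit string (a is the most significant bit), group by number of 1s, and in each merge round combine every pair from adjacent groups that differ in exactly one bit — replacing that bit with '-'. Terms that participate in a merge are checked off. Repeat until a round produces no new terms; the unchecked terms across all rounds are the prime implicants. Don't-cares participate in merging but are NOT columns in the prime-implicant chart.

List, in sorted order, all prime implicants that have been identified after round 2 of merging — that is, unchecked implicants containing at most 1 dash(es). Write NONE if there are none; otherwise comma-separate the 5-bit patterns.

0-110, 11-11

size-2^0 implicants → 00000(✓)  00001(✓)  00101(✓)  00110(✓)  01000(✓)  01001(✓)  01010(✓)  01011(✓)  01100(✓)  01110(✓)  10000(✓)  10001(✓)  10101(✓)  10111(✓)  11010(✓)  11011(✓)  11101(✓)  11111(✓)
size-2^1 implicants → -0000(✓)  -0001(✓)  -0101(✓)  -1010(✓)  -1011(✓)  0-000(✓)  0-001(✓)  0-110  00-01(✓)  0000-(✓)  01-00(✓)  01-10(✓)  010-0(✓)  010-1(✓)  0100-(✓)  0101-(✓)  011-0(✓)  1-101(✓)  1-111(✓)  10-01(✓)  1000-(✓)  101-1(✓)  11-11  1101-(✓)  111-1(✓)
size-2^2 implicants → -0-01  -000-  -101-  0-00-  01--0  010--  1-1-1
Unchecked terms (primes): -0-01, -000-, -101-, 0-00-, 0-110, 01--0, 010--, 1-1-1, 11-11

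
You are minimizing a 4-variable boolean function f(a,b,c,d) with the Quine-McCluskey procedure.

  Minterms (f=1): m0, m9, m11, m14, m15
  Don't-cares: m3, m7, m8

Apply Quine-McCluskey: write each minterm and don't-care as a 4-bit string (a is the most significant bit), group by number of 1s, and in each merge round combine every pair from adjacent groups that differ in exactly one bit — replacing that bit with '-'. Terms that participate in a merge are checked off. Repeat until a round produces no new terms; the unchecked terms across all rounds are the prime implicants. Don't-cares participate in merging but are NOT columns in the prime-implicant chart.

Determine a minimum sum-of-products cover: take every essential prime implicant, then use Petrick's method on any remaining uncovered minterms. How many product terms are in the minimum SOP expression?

[col 0] 0000*, 0011*, 0111*, 1000*, 1001*, 1011*, 1110*, 1111*
[col 1] -000, -011*, -111*, 0-11*, 1-11*, 10-1, 100-, 111-
[col 2] --11
Prime implicants: --11, -000, 10-1, 100-, 111-
PI chart (minterm → PIs covering it):
  0 | -000  (sole → essential)
  9 | 10-1,100-
  11 | --11,10-1
  14 | 111-  (sole → essential)
  15 | --11,111-
Essential prime implicants: -000, 111-
Petrick residual → 10-1
Minimum SOP uses 3 PIs: b'c'd' + ab'd + abc

3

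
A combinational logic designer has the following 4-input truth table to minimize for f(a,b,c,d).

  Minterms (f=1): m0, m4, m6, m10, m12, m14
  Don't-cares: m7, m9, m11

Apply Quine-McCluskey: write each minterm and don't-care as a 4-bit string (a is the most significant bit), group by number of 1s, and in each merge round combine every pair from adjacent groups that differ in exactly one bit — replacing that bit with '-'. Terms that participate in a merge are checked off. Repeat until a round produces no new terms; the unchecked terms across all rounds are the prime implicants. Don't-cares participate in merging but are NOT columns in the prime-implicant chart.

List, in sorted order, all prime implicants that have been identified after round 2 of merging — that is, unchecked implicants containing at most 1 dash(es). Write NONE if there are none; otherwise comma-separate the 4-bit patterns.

0-00, 011-, 1-10, 10-1, 101-

Round 0: 0000✓ 0100✓ 0110✓ 0111✓ 1001✓ 1010✓ 1011✓ 1100✓ 1110✓
Round 1: -100✓ -110✓ 0-00 01-0✓ 011- 1-10 10-1 101- 11-0✓
Round 2: -1-0
PIs = {-1-0, 0-00, 011-, 1-10, 10-1, 101-}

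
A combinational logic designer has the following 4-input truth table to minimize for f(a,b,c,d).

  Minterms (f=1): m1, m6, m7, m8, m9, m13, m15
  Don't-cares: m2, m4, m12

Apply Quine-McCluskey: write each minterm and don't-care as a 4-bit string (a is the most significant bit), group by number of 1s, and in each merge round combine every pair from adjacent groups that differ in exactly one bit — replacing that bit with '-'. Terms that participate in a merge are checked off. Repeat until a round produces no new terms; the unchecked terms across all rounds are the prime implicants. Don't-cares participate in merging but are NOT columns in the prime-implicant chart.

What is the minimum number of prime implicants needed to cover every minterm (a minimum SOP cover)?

4

Round 0: 0001✓ 0010✓ 0100✓ 0110✓ 0111✓ 1000✓ 1001✓ 1100✓ 1101✓ 1111✓
Round 1: -001 -100 -111 0-10 01-0 011- 1-00✓ 1-01✓ 100-✓ 11-1 110-✓
Round 2: 1-0-
PIs = {-001, -100, -111, 0-10, 01-0, 011-, 1-0-, 11-1}
Coverage chart:
  m1: -001 ←essential
  m6: 0-10,01-0,011-
  m7: -111,011-
  m8: 1-0- ←essential
  m9: -001,1-0-
  m13: 1-0-,11-1
  m15: -111,11-1
Essential: -001, 1-0-
Petrick residual → -111, 0-10
Min cover (4 terms): b'c'd + bcd + a'cd' + ac'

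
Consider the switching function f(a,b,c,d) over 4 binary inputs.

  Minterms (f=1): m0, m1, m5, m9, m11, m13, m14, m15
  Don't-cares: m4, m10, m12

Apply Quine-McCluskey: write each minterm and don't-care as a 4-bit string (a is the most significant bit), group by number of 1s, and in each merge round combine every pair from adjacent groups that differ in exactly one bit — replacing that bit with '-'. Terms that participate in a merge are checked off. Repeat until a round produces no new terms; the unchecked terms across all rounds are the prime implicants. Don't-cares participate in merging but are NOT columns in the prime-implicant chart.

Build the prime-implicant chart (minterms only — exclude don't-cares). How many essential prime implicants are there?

1

[col 0] 0000*, 0001*, 0100*, 0101*, 1001*, 1010*, 1011*, 1100*, 1101*, 1110*, 1111*
[col 1] -001*, -100*, -101*, 0-00*, 0-01*, 000-*, 010-*, 1-01*, 1-10*, 1-11*, 10-1*, 101-*, 11-0*, 11-1*, 110-*, 111-*
[col 2] --01, -10-, 0-0-, 1--1, 1-1-, 11--
Prime implicants: --01, -10-, 0-0-, 1--1, 1-1-, 11--
PI chart (minterm → PIs covering it):
  0 | 0-0-  (sole → essential)
  1 | --01,0-0-
  5 | --01,-10-,0-0-
  9 | --01,1--1
  11 | 1--1,1-1-
  13 | --01,-10-,1--1,11--
  14 | 1-1-,11--
  15 | 1--1,1-1-,11--
Essential prime implicants: 0-0-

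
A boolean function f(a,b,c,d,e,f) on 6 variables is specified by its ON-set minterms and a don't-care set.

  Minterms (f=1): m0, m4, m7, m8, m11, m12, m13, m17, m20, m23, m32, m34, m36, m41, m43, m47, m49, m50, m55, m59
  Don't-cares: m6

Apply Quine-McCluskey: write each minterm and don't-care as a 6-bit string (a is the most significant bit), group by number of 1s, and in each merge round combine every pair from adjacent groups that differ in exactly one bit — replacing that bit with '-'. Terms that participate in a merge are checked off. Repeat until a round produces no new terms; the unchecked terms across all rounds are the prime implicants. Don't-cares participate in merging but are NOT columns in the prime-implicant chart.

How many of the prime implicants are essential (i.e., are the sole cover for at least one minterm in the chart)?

11

[col 0] 000000*, 000100*, 000110*, 000111*, 001000*, 001011*, 001100*, 001101*, 010001*, 010100*, 010111*, 100000*, 100010*, 100100*, 101001*, 101011*, 101111*, 110001*, 110010*, 110111*, 111011*
[col 1] -00000*, -00100*, -01011, -10001, -10111, 0-0100, 0-0111, 00-000*, 00-100*, 000-00*, 0001-0, 00011-, 001-00*, 00110-, 1-0010, 1-1011, 100-00*, 1000-0, 101-11, 1010-1
[col 2] -00-00, 00--00
Prime implicants: -00-00, -01011, -10001, -10111, 0-0100, 0-0111, 00--00, 0001-0, 00011-, 00110-, 1-0010, 1-1011, 1000-0, 101-11, 1010-1
PI chart (minterm → PIs covering it):
  0 | -00-00,00--00
  4 | -00-00,0-0100,00--00,0001-0
  7 | 0-0111,00011-
  8 | 00--00  (sole → essential)
  11 | -01011  (sole → essential)
  12 | 00--00,00110-
  13 | 00110-  (sole → essential)
  17 | -10001  (sole → essential)
  20 | 0-0100  (sole → essential)
  23 | -10111,0-0111
  32 | -00-00,1000-0
  34 | 1-0010,1000-0
  36 | -00-00  (sole → essential)
  41 | 1010-1  (sole → essential)
  43 | -01011,1-1011,101-11,1010-1
  47 | 101-11  (sole → essential)
  49 | -10001  (sole → essential)
  50 | 1-0010  (sole → essential)
  55 | -10111  (sole → essential)
  59 | 1-1011  (sole → essential)
Essential prime implicants: -00-00, -01011, -10001, -10111, 0-0100, 00--00, 00110-, 1-0010, 1-1011, 101-11, 1010-1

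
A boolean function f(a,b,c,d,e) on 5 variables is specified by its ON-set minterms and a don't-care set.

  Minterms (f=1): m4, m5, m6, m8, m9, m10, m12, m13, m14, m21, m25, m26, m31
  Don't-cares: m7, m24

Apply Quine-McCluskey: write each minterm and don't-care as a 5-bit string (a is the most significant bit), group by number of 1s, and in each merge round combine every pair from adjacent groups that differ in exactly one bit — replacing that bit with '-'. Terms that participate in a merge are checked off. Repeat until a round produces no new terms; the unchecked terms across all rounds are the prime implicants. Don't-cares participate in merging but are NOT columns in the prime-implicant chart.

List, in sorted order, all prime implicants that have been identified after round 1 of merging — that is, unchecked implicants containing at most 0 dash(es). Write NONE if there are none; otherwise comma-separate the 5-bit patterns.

size-2^0 implicants → 00100(✓)  00101(✓)  00110(✓)  00111(✓)  01000(✓)  01001(✓)  01010(✓)  01100(✓)  01101(✓)  01110(✓)  10101(✓)  11000(✓)  11001(✓)  11010(✓)  11111
size-2^1 implicants → -0101  -1000(✓)  -1001(✓)  -1010(✓)  0-100(✓)  0-101(✓)  0-110(✓)  001-0(✓)  001-1(✓)  0010-(✓)  0011-(✓)  01-00(✓)  01-01(✓)  01-10(✓)  010-0(✓)  0100-(✓)  011-0(✓)  0110-(✓)  110-0(✓)  1100-(✓)
size-2^2 implicants → -10-0  -100-  0-1-0  0-10-  001--  01--0  01-0-
Unchecked terms (primes): -0101, -10-0, -100-, 0-1-0, 0-10-, 001--, 01--0, 01-0-, 11111

11111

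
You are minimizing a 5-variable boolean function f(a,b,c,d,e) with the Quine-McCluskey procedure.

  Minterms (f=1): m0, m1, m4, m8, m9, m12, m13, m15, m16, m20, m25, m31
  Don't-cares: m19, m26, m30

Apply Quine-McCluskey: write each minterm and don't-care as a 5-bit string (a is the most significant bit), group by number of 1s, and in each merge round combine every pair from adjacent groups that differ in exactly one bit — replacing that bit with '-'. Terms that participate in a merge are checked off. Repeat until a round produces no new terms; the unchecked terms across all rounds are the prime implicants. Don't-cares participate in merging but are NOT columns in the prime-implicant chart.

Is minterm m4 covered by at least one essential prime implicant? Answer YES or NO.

size-2^0 implicants → 00000(✓)  00001(✓)  00100(✓)  01000(✓)  01001(✓)  01100(✓)  01101(✓)  01111(✓)  10000(✓)  10011  10100(✓)  11001(✓)  11010(✓)  11110(✓)  11111(✓)
size-2^1 implicants → -0000(✓)  -0100(✓)  -1001  -1111  0-000(✓)  0-001(✓)  0-100(✓)  00-00(✓)  0000-(✓)  01-00(✓)  01-01(✓)  0100-(✓)  011-1  0110-(✓)  10-00(✓)  11-10  1111-
size-2^2 implicants → -0-00  0--00  0-00-  01-0-
Unchecked terms (primes): -0-00, -1001, -1111, 0--00, 0-00-, 01-0-, 011-1, 10011, 11-10, 1111-
Minterm coverage:
  m0 ⊆ -0-00,0--00,0-00-
  m1 ⊆ 0-00- [E]
  m4 ⊆ -0-00,0--00
  m8 ⊆ 0--00,0-00-,01-0-
  m9 ⊆ -1001,0-00-,01-0-
  m12 ⊆ 0--00,01-0-
  m13 ⊆ 01-0-,011-1
  m15 ⊆ -1111,011-1
  m16 ⊆ -0-00 [E]
  m20 ⊆ -0-00 [E]
  m25 ⊆ -1001 [E]
  m31 ⊆ -1111,1111-
E = {-0-00, -1001, 0-00-}

YES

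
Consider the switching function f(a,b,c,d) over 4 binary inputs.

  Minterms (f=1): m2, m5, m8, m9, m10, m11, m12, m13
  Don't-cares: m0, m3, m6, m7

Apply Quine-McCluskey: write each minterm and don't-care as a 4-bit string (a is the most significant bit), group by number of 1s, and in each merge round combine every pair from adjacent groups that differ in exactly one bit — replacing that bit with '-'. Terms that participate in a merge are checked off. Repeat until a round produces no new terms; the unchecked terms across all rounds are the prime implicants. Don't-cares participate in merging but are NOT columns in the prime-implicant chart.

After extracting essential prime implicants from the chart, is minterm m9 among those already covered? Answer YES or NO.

YES

Round 0: 0000✓ 0010✓ 0011✓ 0101✓ 0110✓ 0111✓ 1000✓ 1001✓ 1010✓ 1011✓ 1100✓ 1101✓
Round 1: -000✓ -010✓ -011✓ -101 0-10✓ 0-11✓ 00-0✓ 001-✓ 01-1 011-✓ 1-00✓ 1-01✓ 10-0✓ 10-1✓ 100-✓ 101-✓ 110-✓
Round 2: -0-0 -01- 0-1- 1-0- 10--
PIs = {-0-0, -01-, -101, 0-1-, 01-1, 1-0-, 10--}
Coverage chart:
  m2: -0-0,-01-,0-1-
  m5: -101,01-1
  m8: -0-0,1-0-,10--
  m9: 1-0-,10--
  m10: -0-0,-01-,10--
  m11: -01-,10--
  m12: 1-0- ←essential
  m13: -101,1-0-
Essential: 1-0-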